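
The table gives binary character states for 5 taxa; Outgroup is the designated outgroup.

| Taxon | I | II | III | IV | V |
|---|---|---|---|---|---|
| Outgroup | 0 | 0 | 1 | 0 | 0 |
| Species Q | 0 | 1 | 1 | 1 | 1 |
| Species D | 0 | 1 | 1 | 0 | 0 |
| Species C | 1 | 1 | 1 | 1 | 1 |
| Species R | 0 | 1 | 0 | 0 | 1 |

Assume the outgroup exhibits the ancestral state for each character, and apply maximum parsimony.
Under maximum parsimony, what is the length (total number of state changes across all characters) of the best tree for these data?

5

Character polarity is set by the outgroup: the derived state is whichever differs from the outgroup's state, so for III the derived state is '0', and for the remaining characters it is '1'.
I (derived state '1') is unique to Species C (autapomorphy; uninformative for grouping).
All ingroup taxa share the derived state '1' for II; it defines the ingroup but does not resolve relationships within it.
III (derived state '0') is unique to Species R (autapomorphy; uninformative for grouping).
IV (derived state '1') is shared by Species C and Species Q — a synapomorphy uniting that clade.
Only Species C, Species Q, and Species R show the derived state '1' for V, supporting them as a clade.
Most parsimonious ingroup topology: (((Species Q,Species C),Species R),Species D).
Changes per character on this tree: I: 1; II: 1; III: 1; IV: 1; V: 1.
Total = 5.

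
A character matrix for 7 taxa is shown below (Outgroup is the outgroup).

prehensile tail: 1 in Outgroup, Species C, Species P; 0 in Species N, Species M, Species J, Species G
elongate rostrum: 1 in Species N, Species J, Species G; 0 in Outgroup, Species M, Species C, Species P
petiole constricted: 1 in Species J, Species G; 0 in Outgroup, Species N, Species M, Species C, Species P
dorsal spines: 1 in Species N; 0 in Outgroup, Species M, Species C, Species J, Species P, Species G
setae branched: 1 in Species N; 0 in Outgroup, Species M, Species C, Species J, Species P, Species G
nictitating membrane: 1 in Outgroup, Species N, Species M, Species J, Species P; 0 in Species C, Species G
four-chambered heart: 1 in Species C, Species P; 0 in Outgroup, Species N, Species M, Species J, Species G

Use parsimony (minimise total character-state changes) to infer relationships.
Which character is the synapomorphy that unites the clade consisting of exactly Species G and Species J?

Character polarity is set by the outgroup: the derived state is whichever differs from the outgroup's state, so for prehensile tail, nictitating membrane the derived state is '0', and for the remaining characters it is '1'.
Only Species G, Species J, Species M, and Species N show the derived state '0' for prehensile tail, supporting them as a clade.
elongate rostrum: derived state '1' in Species G, Species J, and Species N only — synapomorphy for {Species G, Species J, Species N}.
Only Species G and Species J show the derived state '1' for petiole constricted, supporting them as a clade.
dorsal spines: derived state '1' in Species N only — an autapomorphy, so it tells us nothing about relationships among taxa.
setae branched: derived state '1' in Species N only — an autapomorphy, so it tells us nothing about relationships among taxa.
nictitating membrane groups Species C and Species G, which is incompatible with the clades supported by the remaining characters; treating it as convergent (homoplasy) costs fewer steps than any alternative tree.
four-chambered heart: derived state '1' in Species C and Species P only — synapomorphy for {Species C, Species P}.
Most parsimonious ingroup topology: (((Species N,(Species J,Species G)),Species M),(Species C,Species P)).
The clade {Species G, Species J} is supported by petiole constricted: its derived state '1' occurs in exactly those taxa and in no other taxon (including the outgroup).

petiole constricted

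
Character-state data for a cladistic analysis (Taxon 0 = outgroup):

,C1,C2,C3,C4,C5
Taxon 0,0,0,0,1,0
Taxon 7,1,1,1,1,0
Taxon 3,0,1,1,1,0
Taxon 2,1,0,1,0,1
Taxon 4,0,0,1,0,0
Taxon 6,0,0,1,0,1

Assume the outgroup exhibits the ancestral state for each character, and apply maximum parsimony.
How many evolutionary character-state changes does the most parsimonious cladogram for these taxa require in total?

Character polarity is set by the outgroup: the derived state is whichever differs from the outgroup's state, so for C4 the derived state is '0', and for the remaining characters it is '1'.
C1 (state '1') occurs in Taxon 2 and Taxon 7 but conflicts with the nesting implied by the other characters — most parsimoniously interpreted as homoplasy.
C2: derived state '1' in Taxon 3 and Taxon 7 only — synapomorphy for {Taxon 3, Taxon 7}.
All ingroup taxa share the derived state '1' for C3; it defines the ingroup but does not resolve relationships within it.
C4 (derived state '0') is shared by Taxon 2, Taxon 4, and Taxon 6 — a synapomorphy uniting that clade.
C5: derived state '1' in Taxon 2 and Taxon 6 only — synapomorphy for {Taxon 2, Taxon 6}.
Most parsimonious ingroup topology: ((Taxon 7,Taxon 3),((Taxon 2,Taxon 6),Taxon 4)).
Changes per character on this tree: C1: 2; C2: 1; C3: 1; C4: 1; C5: 1.
Total = 6.

6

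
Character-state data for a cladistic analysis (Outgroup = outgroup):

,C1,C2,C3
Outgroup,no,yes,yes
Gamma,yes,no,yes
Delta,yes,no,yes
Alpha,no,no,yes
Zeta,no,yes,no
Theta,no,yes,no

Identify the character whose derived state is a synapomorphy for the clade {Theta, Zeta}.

Character polarity is set by the outgroup: the derived state is whichever differs from the outgroup's state, so for C2, C3 the derived state is 'no', and for the remaining characters it is 'yes'.
Only Delta and Gamma show the derived state 'yes' for C1, supporting them as a clade.
C2: derived state 'no' in Alpha, Delta, and Gamma only — synapomorphy for {Alpha, Delta, Gamma}.
C3 (derived state 'no') is shared by Theta and Zeta — a synapomorphy uniting that clade.
Most parsimonious ingroup topology: (((Gamma,Delta),Alpha),(Zeta,Theta)).
The clade {Theta, Zeta} is supported by C3: its derived state 'no' occurs in exactly those taxa and in no other taxon (including the outgroup).

C3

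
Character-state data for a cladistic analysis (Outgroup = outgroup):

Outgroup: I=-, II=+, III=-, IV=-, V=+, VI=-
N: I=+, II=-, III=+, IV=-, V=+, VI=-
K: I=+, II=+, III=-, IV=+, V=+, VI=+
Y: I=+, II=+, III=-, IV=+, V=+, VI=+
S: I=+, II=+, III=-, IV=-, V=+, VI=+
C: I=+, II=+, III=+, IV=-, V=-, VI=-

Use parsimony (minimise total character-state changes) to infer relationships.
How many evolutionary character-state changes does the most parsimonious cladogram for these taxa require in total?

6

Character polarity is set by the outgroup: the derived state is whichever differs from the outgroup's state, so for II, V the derived state is '-', and for the remaining characters it is '+'.
All ingroup taxa share the derived state '+' for I; it defines the ingroup but does not resolve relationships within it.
II (derived state '-') is unique to N (autapomorphy; uninformative for grouping).
III: derived state '+' in C and N only — synapomorphy for {C, N}.
IV: derived state '+' in K and Y only — synapomorphy for {K, Y}.
V: derived state '-' in C only — an autapomorphy, so it tells us nothing about relationships among taxa.
VI (derived state '+') is shared by K, S, and Y — a synapomorphy uniting that clade.
Most parsimonious ingroup topology: ((N,C),((K,Y),S)).
Changes per character on this tree: I: 1; II: 1; III: 1; IV: 1; V: 1; VI: 1.
Total = 6.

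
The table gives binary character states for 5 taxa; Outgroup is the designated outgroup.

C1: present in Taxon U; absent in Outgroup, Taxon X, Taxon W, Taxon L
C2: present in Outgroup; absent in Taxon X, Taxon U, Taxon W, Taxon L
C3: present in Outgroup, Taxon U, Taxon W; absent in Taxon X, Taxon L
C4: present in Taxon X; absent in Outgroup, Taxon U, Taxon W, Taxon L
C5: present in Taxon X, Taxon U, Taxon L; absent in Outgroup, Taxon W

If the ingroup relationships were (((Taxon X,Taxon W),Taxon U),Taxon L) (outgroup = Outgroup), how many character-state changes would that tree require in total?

Map each character onto (((Taxon X,Taxon W),Taxon U),Taxon L) (rooted by Outgroup) and count the minimum state changes it requires (Fitch parsimony):
C1: 1; C2: 1; C3: 2; C4: 1; C5: 2.
Total tree length = 7.

7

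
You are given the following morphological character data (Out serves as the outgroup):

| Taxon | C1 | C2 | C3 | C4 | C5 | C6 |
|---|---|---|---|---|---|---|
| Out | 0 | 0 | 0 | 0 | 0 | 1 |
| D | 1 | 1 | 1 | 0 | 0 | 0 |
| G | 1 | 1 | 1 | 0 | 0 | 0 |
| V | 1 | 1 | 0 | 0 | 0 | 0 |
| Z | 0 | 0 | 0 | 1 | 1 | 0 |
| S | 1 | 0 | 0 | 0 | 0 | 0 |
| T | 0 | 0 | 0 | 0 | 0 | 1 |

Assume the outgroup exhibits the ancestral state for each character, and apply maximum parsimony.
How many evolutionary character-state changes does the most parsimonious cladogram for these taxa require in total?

Character polarity is set by the outgroup: the derived state is whichever differs from the outgroup's state, so for C6 the derived state is '0', and for the remaining characters it is '1'.
C1: derived state '1' in D, G, S, and V only — synapomorphy for {D, G, S, V}.
C2 (derived state '1') is shared by D, G, and V — a synapomorphy uniting that clade.
C3: derived state '1' in D and G only — synapomorphy for {D, G}.
C4: derived state '1' in Z only — an autapomorphy, so it tells us nothing about relationships among taxa.
C5: derived state '1' in Z only — an autapomorphy, so it tells us nothing about relationships among taxa.
Only D, G, S, V, and Z show the derived state '0' for C6, supporting them as a clade.
Most parsimonious ingroup topology: (((((D,G),V),S),Z),T).
Changes per character on this tree: C1: 1; C2: 1; C3: 1; C4: 1; C5: 1; C6: 1.
Total = 6.

6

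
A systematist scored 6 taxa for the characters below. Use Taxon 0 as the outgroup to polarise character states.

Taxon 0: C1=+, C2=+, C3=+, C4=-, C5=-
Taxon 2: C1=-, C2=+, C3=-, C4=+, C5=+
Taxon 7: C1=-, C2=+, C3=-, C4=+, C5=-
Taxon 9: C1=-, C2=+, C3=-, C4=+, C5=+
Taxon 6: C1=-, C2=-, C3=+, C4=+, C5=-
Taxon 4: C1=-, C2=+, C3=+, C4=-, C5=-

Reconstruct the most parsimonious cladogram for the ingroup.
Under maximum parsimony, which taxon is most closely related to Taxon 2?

Character polarity is set by the outgroup: the derived state is whichever differs from the outgroup's state, so for C1, C2, C3 the derived state is '-', and for the remaining characters it is '+'.
All ingroup taxa share the derived state '-' for C1; it defines the ingroup but does not resolve relationships within it.
C2 (derived state '-') is unique to Taxon 6 (autapomorphy; uninformative for grouping).
C3: derived state '-' in Taxon 2, Taxon 7, and Taxon 9 only — synapomorphy for {Taxon 2, Taxon 7, Taxon 9}.
Only Taxon 2, Taxon 6, Taxon 7, and Taxon 9 show the derived state '+' for C4, supporting them as a clade.
Only Taxon 2 and Taxon 9 show the derived state '+' for C5, supporting them as a clade.
Most parsimonious ingroup topology: ((((Taxon 2,Taxon 9),Taxon 7),Taxon 6),Taxon 4).
Taxon 2 and Taxon 9 form a cherry on this tree, so they are sister taxa.

Taxon 9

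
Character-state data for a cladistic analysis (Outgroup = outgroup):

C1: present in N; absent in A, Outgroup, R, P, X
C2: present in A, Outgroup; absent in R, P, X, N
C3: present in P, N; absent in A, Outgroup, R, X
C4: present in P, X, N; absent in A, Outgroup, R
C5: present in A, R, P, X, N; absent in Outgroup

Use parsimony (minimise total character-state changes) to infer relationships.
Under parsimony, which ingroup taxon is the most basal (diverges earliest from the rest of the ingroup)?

A

Character polarity is set by the outgroup: the derived state is whichever differs from the outgroup's state, so for C2 the derived state is 'absent', and for the remaining characters it is 'present'.
C1: derived state 'present' in N only — an autapomorphy, so it tells us nothing about relationships among taxa.
C2 (derived state 'absent') is shared by N, P, R, and X — a synapomorphy uniting that clade.
Only N and P show the derived state 'present' for C3, supporting them as a clade.
C4 (derived state 'present') is shared by N, P, and X — a synapomorphy uniting that clade.
C5 (derived state 'present') is shared by all ingroup taxa — unites the whole ingroup.
Most parsimonious ingroup topology: ((((N,P),X),R),A).
A is sister to the clade containing all other ingroup taxa, so it is the earliest-diverging (most basal) ingroup lineage.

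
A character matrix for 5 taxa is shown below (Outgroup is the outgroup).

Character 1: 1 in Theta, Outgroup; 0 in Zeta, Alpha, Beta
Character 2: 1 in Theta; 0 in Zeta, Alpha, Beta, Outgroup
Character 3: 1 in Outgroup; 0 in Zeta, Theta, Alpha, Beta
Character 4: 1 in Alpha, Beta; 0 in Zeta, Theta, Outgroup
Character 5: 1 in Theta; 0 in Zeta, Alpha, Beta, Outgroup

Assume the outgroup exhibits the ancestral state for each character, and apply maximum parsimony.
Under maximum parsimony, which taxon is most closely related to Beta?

Character polarity is set by the outgroup: the derived state is whichever differs from the outgroup's state, so for Character 1, Character 3 the derived state is '0', and for the remaining characters it is '1'.
Character 1: derived state '0' in Alpha, Beta, and Zeta only — synapomorphy for {Alpha, Beta, Zeta}.
Character 2: derived state '1' in Theta only — an autapomorphy, so it tells us nothing about relationships among taxa.
Character 3 (derived state '0') is shared by all ingroup taxa — unites the whole ingroup.
Character 4 (derived state '1') is shared by Alpha and Beta — a synapomorphy uniting that clade.
Character 5: derived state '1' in Theta only — an autapomorphy, so it tells us nothing about relationships among taxa.
Most parsimonious ingroup topology: ((Zeta,(Alpha,Beta)),Theta).
Beta and Alpha form a cherry on this tree, so they are sister taxa.

Alpha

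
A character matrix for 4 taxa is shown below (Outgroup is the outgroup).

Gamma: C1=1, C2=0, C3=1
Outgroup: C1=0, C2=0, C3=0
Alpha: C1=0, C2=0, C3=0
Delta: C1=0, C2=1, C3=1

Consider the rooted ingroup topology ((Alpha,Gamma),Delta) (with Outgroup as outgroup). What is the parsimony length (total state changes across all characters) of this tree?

Map each character onto ((Alpha,Gamma),Delta) (rooted by Outgroup) and count the minimum state changes it requires (Fitch parsimony):
C1: 1; C2: 1; C3: 2.
Total tree length = 4.

4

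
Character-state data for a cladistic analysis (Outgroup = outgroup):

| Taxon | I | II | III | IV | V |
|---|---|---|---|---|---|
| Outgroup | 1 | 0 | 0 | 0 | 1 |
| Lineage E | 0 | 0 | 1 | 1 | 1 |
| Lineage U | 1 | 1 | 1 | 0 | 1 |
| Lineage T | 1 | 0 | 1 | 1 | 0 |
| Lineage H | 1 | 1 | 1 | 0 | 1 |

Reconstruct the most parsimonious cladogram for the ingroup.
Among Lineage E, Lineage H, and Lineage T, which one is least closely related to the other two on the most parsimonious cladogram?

Lineage H

Character polarity is set by the outgroup: the derived state is whichever differs from the outgroup's state, so for I, V the derived state is '0', and for the remaining characters it is '1'.
I: derived state '0' in Lineage E only — an autapomorphy, so it tells us nothing about relationships among taxa.
II: derived state '1' in Lineage H and Lineage U only — synapomorphy for {Lineage H, Lineage U}.
III (derived state '1') is shared by all ingroup taxa — unites the whole ingroup.
IV: derived state '1' in Lineage E and Lineage T only — synapomorphy for {Lineage E, Lineage T}.
V (derived state '0') is unique to Lineage T (autapomorphy; uninformative for grouping).
Most parsimonious ingroup topology: ((Lineage E,Lineage T),(Lineage U,Lineage H)).
Lineage E and Lineage T share a more recent common ancestor with each other than either does with Lineage H, so Lineage H is the least closely related of the three.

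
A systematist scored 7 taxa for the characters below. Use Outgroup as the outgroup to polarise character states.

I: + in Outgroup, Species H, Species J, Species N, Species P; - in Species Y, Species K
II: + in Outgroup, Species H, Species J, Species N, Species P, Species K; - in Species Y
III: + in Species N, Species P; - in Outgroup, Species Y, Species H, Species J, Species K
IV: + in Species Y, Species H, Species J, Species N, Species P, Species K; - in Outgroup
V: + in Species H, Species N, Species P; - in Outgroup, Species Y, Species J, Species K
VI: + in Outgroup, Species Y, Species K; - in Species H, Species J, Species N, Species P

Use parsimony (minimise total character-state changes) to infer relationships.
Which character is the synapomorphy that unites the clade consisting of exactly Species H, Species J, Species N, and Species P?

VI

Character polarity is set by the outgroup: the derived state is whichever differs from the outgroup's state, so for I, II, VI the derived state is '-', and for the remaining characters it is '+'.
I (derived state '-') is shared by Species K and Species Y — a synapomorphy uniting that clade.
II (derived state '-') is unique to Species Y (autapomorphy; uninformative for grouping).
III (derived state '+') is shared by Species N and Species P — a synapomorphy uniting that clade.
All ingroup taxa share the derived state '+' for IV; it defines the ingroup but does not resolve relationships within it.
V: derived state '+' in Species H, Species N, and Species P only — synapomorphy for {Species H, Species N, Species P}.
Only Species H, Species J, Species N, and Species P show the derived state '-' for VI, supporting them as a clade.
Most parsimonious ingroup topology: ((Species Y,Species K),((Species H,(Species N,Species P)),Species J)).
The clade {Species H, Species J, Species N, Species P} is supported by VI: its derived state '-' occurs in exactly those taxa and in no other taxon (including the outgroup).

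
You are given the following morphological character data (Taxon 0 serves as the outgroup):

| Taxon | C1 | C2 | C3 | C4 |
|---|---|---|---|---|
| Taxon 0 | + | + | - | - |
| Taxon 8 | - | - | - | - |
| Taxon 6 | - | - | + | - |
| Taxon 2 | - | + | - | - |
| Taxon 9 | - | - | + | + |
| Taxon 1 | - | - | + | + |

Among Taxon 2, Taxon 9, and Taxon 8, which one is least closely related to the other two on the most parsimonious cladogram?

Character polarity is set by the outgroup: the derived state is whichever differs from the outgroup's state, so for C1, C2 the derived state is '-', and for the remaining characters it is '+'.
All ingroup taxa share the derived state '-' for C1; it defines the ingroup but does not resolve relationships within it.
Only Taxon 1, Taxon 6, Taxon 8, and Taxon 9 show the derived state '-' for C2, supporting them as a clade.
Only Taxon 1, Taxon 6, and Taxon 9 show the derived state '+' for C3, supporting them as a clade.
C4: derived state '+' in Taxon 1 and Taxon 9 only — synapomorphy for {Taxon 1, Taxon 9}.
Most parsimonious ingroup topology: ((Taxon 8,(Taxon 6,(Taxon 9,Taxon 1))),Taxon 2).
Taxon 8 and Taxon 9 share a more recent common ancestor with each other than either does with Taxon 2, so Taxon 2 is the least closely related of the three.

Taxon 2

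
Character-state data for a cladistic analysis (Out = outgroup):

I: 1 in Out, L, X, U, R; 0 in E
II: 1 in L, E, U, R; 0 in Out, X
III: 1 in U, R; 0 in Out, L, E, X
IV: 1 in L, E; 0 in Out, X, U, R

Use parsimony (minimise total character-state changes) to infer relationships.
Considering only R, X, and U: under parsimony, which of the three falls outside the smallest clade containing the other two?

X

Character polarity is set by the outgroup: the derived state is whichever differs from the outgroup's state, so for I the derived state is '0', and for the remaining characters it is '1'.
I (derived state '0') is unique to E (autapomorphy; uninformative for grouping).
II (derived state '1') is shared by E, L, R, and U — a synapomorphy uniting that clade.
Only R and U show the derived state '1' for III, supporting them as a clade.
IV: derived state '1' in E and L only — synapomorphy for {E, L}.
Most parsimonious ingroup topology: (((L,E),(U,R)),X).
R and U share a more recent common ancestor with each other than either does with X, so X is the least closely related of the three.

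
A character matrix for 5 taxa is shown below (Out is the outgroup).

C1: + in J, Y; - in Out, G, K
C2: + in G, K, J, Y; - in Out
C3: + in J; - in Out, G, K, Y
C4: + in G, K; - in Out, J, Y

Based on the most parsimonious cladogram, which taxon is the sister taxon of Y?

The outgroup has state '-' for every character, so '+' is the derived state throughout.
C1: derived state '+' in J and Y only — synapomorphy for {J, Y}.
All ingroup taxa share the derived state '+' for C2; it defines the ingroup but does not resolve relationships within it.
C3 (derived state '+') is unique to J (autapomorphy; uninformative for grouping).
C4 (derived state '+') is shared by G and K — a synapomorphy uniting that clade.
Most parsimonious ingroup topology: ((G,K),(J,Y)).
Y and J form a cherry on this tree, so they are sister taxa.

J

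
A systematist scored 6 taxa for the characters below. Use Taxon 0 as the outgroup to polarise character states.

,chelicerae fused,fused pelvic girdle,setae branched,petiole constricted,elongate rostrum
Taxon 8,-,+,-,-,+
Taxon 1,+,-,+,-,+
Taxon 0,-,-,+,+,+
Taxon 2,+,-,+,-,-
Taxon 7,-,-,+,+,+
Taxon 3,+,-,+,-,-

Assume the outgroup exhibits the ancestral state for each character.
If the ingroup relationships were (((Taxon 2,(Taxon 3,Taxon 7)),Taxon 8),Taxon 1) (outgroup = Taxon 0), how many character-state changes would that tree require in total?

Map each character onto (((Taxon 2,(Taxon 3,Taxon 7)),Taxon 8),Taxon 1) (rooted by Taxon 0) and count the minimum state changes it requires (Fitch parsimony):
chelicerae fused: 3; fused pelvic girdle: 1; setae branched: 1; petiole constricted: 2; elongate rostrum: 2.
Total tree length = 9.

9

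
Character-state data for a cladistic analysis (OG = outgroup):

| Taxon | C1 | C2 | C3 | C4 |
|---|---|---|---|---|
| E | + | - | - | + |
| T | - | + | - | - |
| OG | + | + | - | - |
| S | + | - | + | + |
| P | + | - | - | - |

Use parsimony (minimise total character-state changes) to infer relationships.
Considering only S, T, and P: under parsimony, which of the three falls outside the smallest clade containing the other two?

Character polarity is set by the outgroup: the derived state is whichever differs from the outgroup's state, so for C1, C2 the derived state is '-', and for the remaining characters it is '+'.
C1: derived state '-' in T only — an autapomorphy, so it tells us nothing about relationships among taxa.
C2: derived state '-' in E, P, and S only — synapomorphy for {E, P, S}.
C3 (derived state '+') is unique to S (autapomorphy; uninformative for grouping).
C4: derived state '+' in E and S only — synapomorphy for {E, S}.
Most parsimonious ingroup topology: (((S,E),P),T).
P and S share a more recent common ancestor with each other than either does with T, so T is the least closely related of the three.

T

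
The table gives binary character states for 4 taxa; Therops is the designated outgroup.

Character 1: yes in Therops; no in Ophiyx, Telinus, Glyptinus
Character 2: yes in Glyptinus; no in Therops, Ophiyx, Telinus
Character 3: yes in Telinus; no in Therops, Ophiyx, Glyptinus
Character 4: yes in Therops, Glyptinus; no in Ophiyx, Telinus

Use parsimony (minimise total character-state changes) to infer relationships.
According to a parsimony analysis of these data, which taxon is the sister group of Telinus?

Character polarity is set by the outgroup: the derived state is whichever differs from the outgroup's state, so for Character 1, Character 4 the derived state is 'no', and for the remaining characters it is 'yes'.
Character 1 (derived state 'no') is shared by all ingroup taxa — unites the whole ingroup.
Character 2: derived state 'yes' in Glyptinus only — an autapomorphy, so it tells us nothing about relationships among taxa.
Character 3 (derived state 'yes') is unique to Telinus (autapomorphy; uninformative for grouping).
Only Ophiyx and Telinus show the derived state 'no' for Character 4, supporting them as a clade.
Most parsimonious ingroup topology: ((Ophiyx,Telinus),Glyptinus).
Telinus and Ophiyx form a cherry on this tree, so they are sister taxa.

Ophiyx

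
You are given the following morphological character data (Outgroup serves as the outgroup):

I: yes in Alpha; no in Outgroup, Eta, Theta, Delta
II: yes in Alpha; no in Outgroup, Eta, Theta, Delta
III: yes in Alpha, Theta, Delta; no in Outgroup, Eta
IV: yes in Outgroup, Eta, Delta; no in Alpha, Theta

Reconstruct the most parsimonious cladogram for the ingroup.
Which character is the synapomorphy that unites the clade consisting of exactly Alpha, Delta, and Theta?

Character polarity is set by the outgroup: the derived state is whichever differs from the outgroup's state, so for IV the derived state is 'no', and for the remaining characters it is 'yes'.
I: derived state 'yes' in Alpha only — an autapomorphy, so it tells us nothing about relationships among taxa.
II (derived state 'yes') is unique to Alpha (autapomorphy; uninformative for grouping).
III (derived state 'yes') is shared by Alpha, Delta, and Theta — a synapomorphy uniting that clade.
Only Alpha and Theta show the derived state 'no' for IV, supporting them as a clade.
Most parsimonious ingroup topology: (Eta,(Delta,(Alpha,Theta))).
The clade {Alpha, Delta, Theta} is supported by III: its derived state 'yes' occurs in exactly those taxa and in no other taxon (including the outgroup).

III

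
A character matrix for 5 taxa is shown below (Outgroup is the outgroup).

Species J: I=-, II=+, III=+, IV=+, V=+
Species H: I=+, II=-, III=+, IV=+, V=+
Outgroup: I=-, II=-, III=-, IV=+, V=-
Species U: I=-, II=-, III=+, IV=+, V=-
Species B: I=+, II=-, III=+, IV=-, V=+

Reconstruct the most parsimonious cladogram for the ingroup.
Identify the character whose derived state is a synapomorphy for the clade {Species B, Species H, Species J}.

V

Character polarity is set by the outgroup: the derived state is whichever differs from the outgroup's state, so for IV the derived state is '-', and for the remaining characters it is '+'.
Only Species B and Species H show the derived state '+' for I, supporting them as a clade.
II: derived state '+' in Species J only — an autapomorphy, so it tells us nothing about relationships among taxa.
All ingroup taxa share the derived state '+' for III; it defines the ingroup but does not resolve relationships within it.
IV: derived state '-' in Species B only — an autapomorphy, so it tells us nothing about relationships among taxa.
Only Species B, Species H, and Species J show the derived state '+' for V, supporting them as a clade.
Most parsimonious ingroup topology: (((Species H,Species B),Species J),Species U).
The clade {Species B, Species H, Species J} is supported by V: its derived state '+' occurs in exactly those taxa and in no other taxon (including the outgroup).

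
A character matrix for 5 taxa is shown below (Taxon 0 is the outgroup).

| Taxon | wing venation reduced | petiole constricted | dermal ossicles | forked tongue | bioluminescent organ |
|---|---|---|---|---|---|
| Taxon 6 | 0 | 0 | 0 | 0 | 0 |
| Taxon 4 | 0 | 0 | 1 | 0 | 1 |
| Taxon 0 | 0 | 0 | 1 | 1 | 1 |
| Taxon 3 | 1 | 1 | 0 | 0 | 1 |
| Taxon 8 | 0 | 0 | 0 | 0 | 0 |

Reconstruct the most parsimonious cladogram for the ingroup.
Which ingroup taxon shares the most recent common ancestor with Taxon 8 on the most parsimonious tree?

Taxon 6

Character polarity is set by the outgroup: the derived state is whichever differs from the outgroup's state, so for dermal ossicles, forked tongue, bioluminescent organ the derived state is '0', and for the remaining characters it is '1'.
wing venation reduced (derived state '1') is unique to Taxon 3 (autapomorphy; uninformative for grouping).
petiole constricted: derived state '1' in Taxon 3 only — an autapomorphy, so it tells us nothing about relationships among taxa.
Only Taxon 3, Taxon 6, and Taxon 8 show the derived state '0' for dermal ossicles, supporting them as a clade.
All ingroup taxa share the derived state '0' for forked tongue; it defines the ingroup but does not resolve relationships within it.
bioluminescent organ (derived state '0') is shared by Taxon 6 and Taxon 8 — a synapomorphy uniting that clade.
Most parsimonious ingroup topology: (((Taxon 6,Taxon 8),Taxon 3),Taxon 4).
Taxon 8 and Taxon 6 form a cherry on this tree, so they are sister taxa.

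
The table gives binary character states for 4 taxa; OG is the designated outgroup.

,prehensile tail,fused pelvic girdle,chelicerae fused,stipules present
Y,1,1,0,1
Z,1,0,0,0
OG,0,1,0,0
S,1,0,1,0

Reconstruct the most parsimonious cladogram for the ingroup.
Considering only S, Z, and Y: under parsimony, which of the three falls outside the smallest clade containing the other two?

Y

Character polarity is set by the outgroup: the derived state is whichever differs from the outgroup's state, so for fused pelvic girdle the derived state is '0', and for the remaining characters it is '1'.
prehensile tail (derived state '1') is shared by all ingroup taxa — unites the whole ingroup.
Only S and Z show the derived state '0' for fused pelvic girdle, supporting them as a clade.
chelicerae fused: derived state '1' in S only — an autapomorphy, so it tells us nothing about relationships among taxa.
stipules present (derived state '1') is unique to Y (autapomorphy; uninformative for grouping).
Most parsimonious ingroup topology: ((Z,S),Y).
Z and S share a more recent common ancestor with each other than either does with Y, so Y is the least closely related of the three.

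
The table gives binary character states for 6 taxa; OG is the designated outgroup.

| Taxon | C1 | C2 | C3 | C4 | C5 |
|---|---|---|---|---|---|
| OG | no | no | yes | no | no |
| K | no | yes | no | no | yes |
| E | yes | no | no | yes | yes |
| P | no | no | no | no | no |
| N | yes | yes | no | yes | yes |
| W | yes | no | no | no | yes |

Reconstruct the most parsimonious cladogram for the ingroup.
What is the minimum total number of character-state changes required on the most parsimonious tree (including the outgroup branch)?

Character polarity is set by the outgroup: the derived state is whichever differs from the outgroup's state, so for C3 the derived state is 'no', and for the remaining characters it is 'yes'.
C1: derived state 'yes' in E, N, and W only — synapomorphy for {E, N, W}.
C2 (state 'yes') occurs in K and N but conflicts with the nesting implied by the other characters — most parsimoniously interpreted as homoplasy.
All ingroup taxa share the derived state 'no' for C3; it defines the ingroup but does not resolve relationships within it.
Only E and N show the derived state 'yes' for C4, supporting them as a clade.
C5: derived state 'yes' in E, K, N, and W only — synapomorphy for {E, K, N, W}.
Most parsimonious ingroup topology: ((K,((E,N),W)),P).
Changes per character on this tree: C1: 1; C2: 2; C3: 1; C4: 1; C5: 1.
Total = 6.

6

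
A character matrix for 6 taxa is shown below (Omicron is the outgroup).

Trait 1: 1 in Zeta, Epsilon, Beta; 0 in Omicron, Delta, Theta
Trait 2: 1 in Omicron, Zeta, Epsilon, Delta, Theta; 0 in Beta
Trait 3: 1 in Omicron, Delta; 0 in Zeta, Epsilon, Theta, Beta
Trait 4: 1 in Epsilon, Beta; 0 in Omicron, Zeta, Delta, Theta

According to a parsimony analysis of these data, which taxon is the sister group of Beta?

Epsilon

Character polarity is set by the outgroup: the derived state is whichever differs from the outgroup's state, so for Trait 2, Trait 3 the derived state is '0', and for the remaining characters it is '1'.
Trait 1: derived state '1' in Beta, Epsilon, and Zeta only — synapomorphy for {Beta, Epsilon, Zeta}.
Trait 2 (derived state '0') is unique to Beta (autapomorphy; uninformative for grouping).
Only Beta, Epsilon, Theta, and Zeta show the derived state '0' for Trait 3, supporting them as a clade.
Only Beta and Epsilon show the derived state '1' for Trait 4, supporting them as a clade.
Most parsimonious ingroup topology: (((Zeta,(Epsilon,Beta)),Theta),Delta).
Beta and Epsilon form a cherry on this tree, so they are sister taxa.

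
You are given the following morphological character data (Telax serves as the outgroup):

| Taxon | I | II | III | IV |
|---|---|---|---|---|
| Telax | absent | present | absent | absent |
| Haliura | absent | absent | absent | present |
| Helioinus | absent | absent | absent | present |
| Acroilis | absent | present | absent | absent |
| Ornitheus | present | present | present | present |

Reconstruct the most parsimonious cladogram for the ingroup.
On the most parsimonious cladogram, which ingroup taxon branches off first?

Character polarity is set by the outgroup: the derived state is whichever differs from the outgroup's state, so for II the derived state is 'absent', and for the remaining characters it is 'present'.
I (derived state 'present') is unique to Ornitheus (autapomorphy; uninformative for grouping).
II: derived state 'absent' in Haliura and Helioinus only — synapomorphy for {Haliura, Helioinus}.
III (derived state 'present') is unique to Ornitheus (autapomorphy; uninformative for grouping).
IV: derived state 'present' in Haliura, Helioinus, and Ornitheus only — synapomorphy for {Haliura, Helioinus, Ornitheus}.
Most parsimonious ingroup topology: (((Haliura,Helioinus),Ornitheus),Acroilis).
Acroilis is sister to the clade containing all other ingroup taxa, so it is the earliest-diverging (most basal) ingroup lineage.

Acroilis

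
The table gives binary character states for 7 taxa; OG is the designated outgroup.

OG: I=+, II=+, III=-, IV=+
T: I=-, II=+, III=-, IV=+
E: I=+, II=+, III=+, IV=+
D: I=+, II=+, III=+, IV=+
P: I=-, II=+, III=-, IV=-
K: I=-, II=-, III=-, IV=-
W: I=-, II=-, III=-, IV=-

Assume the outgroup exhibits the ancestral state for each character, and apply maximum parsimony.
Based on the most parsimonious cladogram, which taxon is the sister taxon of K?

W

Character polarity is set by the outgroup: the derived state is whichever differs from the outgroup's state, so for I, II, IV the derived state is '-', and for the remaining characters it is '+'.
I (derived state '-') is shared by K, P, T, and W — a synapomorphy uniting that clade.
II: derived state '-' in K and W only — synapomorphy for {K, W}.
Only D and E show the derived state '+' for III, supporting them as a clade.
IV (derived state '-') is shared by K, P, and W — a synapomorphy uniting that clade.
Most parsimonious ingroup topology: ((T,(P,(K,W))),(E,D)).
K and W form a cherry on this tree, so they are sister taxa.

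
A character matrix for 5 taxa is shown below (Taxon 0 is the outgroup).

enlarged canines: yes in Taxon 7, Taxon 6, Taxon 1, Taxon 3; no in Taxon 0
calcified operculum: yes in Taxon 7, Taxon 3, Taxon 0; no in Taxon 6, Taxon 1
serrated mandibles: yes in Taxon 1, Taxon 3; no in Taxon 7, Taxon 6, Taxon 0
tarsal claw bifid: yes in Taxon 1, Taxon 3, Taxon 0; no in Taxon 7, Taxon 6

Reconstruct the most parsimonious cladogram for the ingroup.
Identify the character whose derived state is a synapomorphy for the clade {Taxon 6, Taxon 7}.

tarsal claw bifid

Character polarity is set by the outgroup: the derived state is whichever differs from the outgroup's state, so for calcified operculum, tarsal claw bifid the derived state is 'no', and for the remaining characters it is 'yes'.
All ingroup taxa share the derived state 'yes' for enlarged canines; it defines the ingroup but does not resolve relationships within it.
calcified operculum (state 'no') occurs in Taxon 1 and Taxon 6 but conflicts with the nesting implied by the other characters — most parsimoniously interpreted as homoplasy.
serrated mandibles (derived state 'yes') is shared by Taxon 1 and Taxon 3 — a synapomorphy uniting that clade.
tarsal claw bifid (derived state 'no') is shared by Taxon 6 and Taxon 7 — a synapomorphy uniting that clade.
Most parsimonious ingroup topology: ((Taxon 6,Taxon 7),(Taxon 3,Taxon 1)).
The clade {Taxon 6, Taxon 7} is supported by tarsal claw bifid: its derived state 'no' occurs in exactly those taxa and in no other taxon (including the outgroup).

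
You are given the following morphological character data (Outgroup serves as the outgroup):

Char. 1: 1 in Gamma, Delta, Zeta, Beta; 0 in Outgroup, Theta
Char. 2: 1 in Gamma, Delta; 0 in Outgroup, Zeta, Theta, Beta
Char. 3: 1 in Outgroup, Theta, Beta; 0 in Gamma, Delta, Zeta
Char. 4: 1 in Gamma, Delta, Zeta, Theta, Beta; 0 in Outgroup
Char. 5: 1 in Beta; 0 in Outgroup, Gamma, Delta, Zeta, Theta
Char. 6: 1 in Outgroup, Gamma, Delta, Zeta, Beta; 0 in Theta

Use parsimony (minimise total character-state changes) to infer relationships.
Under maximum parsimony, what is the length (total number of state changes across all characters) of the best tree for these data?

Character polarity is set by the outgroup: the derived state is whichever differs from the outgroup's state, so for Char. 3, Char. 6 the derived state is '0', and for the remaining characters it is '1'.
Only Beta, Delta, Gamma, and Zeta show the derived state '1' for Char. 1, supporting them as a clade.
Only Delta and Gamma show the derived state '1' for Char. 2, supporting them as a clade.
Char. 3: derived state '0' in Delta, Gamma, and Zeta only — synapomorphy for {Delta, Gamma, Zeta}.
Char. 4 (derived state '1') is shared by all ingroup taxa — unites the whole ingroup.
Char. 5: derived state '1' in Beta only — an autapomorphy, so it tells us nothing about relationships among taxa.
Char. 6 (derived state '0') is unique to Theta (autapomorphy; uninformative for grouping).
Most parsimonious ingroup topology: ((((Gamma,Delta),Zeta),Beta),Theta).
Changes per character on this tree: Char. 1: 1; Char. 2: 1; Char. 3: 1; Char. 4: 1; Char. 5: 1; Char. 6: 1.
Total = 6.

6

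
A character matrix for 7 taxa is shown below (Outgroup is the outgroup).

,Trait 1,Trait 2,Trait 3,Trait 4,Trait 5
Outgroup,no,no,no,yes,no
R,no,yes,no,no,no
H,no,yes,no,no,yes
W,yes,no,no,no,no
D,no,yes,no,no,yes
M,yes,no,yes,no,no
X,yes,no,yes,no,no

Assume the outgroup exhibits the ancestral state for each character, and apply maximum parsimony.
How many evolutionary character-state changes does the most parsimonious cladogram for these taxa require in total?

5

Character polarity is set by the outgroup: the derived state is whichever differs from the outgroup's state, so for Trait 4 the derived state is 'no', and for the remaining characters it is 'yes'.
Only M, W, and X show the derived state 'yes' for Trait 1, supporting them as a clade.
Trait 2 (derived state 'yes') is shared by D, H, and R — a synapomorphy uniting that clade.
Trait 3: derived state 'yes' in M and X only — synapomorphy for {M, X}.
All ingroup taxa share the derived state 'no' for Trait 4; it defines the ingroup but does not resolve relationships within it.
Trait 5 (derived state 'yes') is shared by D and H — a synapomorphy uniting that clade.
Most parsimonious ingroup topology: ((R,(H,D)),(W,(M,X))).
Changes per character on this tree: Trait 1: 1; Trait 2: 1; Trait 3: 1; Trait 4: 1; Trait 5: 1.
Total = 5.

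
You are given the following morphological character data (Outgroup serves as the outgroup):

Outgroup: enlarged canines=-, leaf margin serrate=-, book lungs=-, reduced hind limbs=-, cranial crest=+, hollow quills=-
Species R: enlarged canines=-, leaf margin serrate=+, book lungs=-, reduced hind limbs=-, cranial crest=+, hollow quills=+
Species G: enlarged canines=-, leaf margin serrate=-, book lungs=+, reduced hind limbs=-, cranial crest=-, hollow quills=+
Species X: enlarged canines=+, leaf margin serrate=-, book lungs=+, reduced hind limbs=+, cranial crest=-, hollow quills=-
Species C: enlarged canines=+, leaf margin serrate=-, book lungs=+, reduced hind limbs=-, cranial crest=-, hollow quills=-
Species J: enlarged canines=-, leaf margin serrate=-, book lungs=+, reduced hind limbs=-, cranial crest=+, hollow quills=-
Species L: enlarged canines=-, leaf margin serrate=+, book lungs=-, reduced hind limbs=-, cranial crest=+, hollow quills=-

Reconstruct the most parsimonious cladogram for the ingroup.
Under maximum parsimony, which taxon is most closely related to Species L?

Character polarity is set by the outgroup: the derived state is whichever differs from the outgroup's state, so for cranial crest the derived state is '-', and for the remaining characters it is '+'.
enlarged canines (derived state '+') is shared by Species C and Species X — a synapomorphy uniting that clade.
Only Species L and Species R show the derived state '+' for leaf margin serrate, supporting them as a clade.
Only Species C, Species G, Species J, and Species X show the derived state '+' for book lungs, supporting them as a clade.
reduced hind limbs (derived state '+') is unique to Species X (autapomorphy; uninformative for grouping).
Only Species C, Species G, and Species X show the derived state '-' for cranial crest, supporting them as a clade.
hollow quills (state '+') occurs in Species G and Species R but conflicts with the nesting implied by the other characters — most parsimoniously interpreted as homoplasy.
Most parsimonious ingroup topology: ((Species R,Species L),((Species G,(Species X,Species C)),Species J)).
Species L and Species R form a cherry on this tree, so they are sister taxa.

Species R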